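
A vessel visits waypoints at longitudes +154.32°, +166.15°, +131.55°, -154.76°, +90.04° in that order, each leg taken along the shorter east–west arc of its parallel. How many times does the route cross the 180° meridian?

2

Leg 1: +154.32° → +166.15°, shortest Δλ = 11.83° (east) — does not cross 180°.
Leg 2: +166.15° → +131.55°, shortest Δλ = -34.6° (west) — does not cross 180°.
Leg 3: +131.55° → -154.76°, shortest Δλ = 73.69° (east) — crosses 180°.
Leg 4: -154.76° → +90.04°, shortest Δλ = -115.2° (west) — crosses 180°.
Total crossings: 2.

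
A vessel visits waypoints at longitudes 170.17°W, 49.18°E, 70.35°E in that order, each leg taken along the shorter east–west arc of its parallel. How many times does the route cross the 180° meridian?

Leg 1: -170.17° → +49.18°, shortest Δλ = -140.65° (west) — crosses 180°.
Leg 2: +49.18° → +70.35°, shortest Δλ = 21.17° (east) — does not cross 180°.
Total crossings: 1.

1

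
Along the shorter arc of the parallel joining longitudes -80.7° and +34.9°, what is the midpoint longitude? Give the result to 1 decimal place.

Signed shortest Δλ from -80.7° to +34.9° is +115.6°.
Midpoint longitude = -80.7° + (+115.6°)/2 = -80.7° + 57.8° = -22.9°.

-22.9°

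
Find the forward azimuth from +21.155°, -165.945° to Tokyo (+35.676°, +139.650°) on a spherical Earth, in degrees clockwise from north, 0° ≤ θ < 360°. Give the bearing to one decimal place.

Δλ = 139.650 − -165.945 = 305.595°; wrapped into (−180°, 180°]: -54.405°.
θ = atan2( sin Δλ · cos φ₂ , cos φ₁ · sin φ₂ − sin φ₁ · cos φ₂ · cos Δλ )
  = atan2(-0.66055, 0.37326) = -60.530° → normalised to [0°, 360°): 299.470°.

299.5°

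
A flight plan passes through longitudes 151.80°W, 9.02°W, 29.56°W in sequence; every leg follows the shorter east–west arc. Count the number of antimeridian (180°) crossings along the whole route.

0

Leg 1: -151.80° → -9.02°, shortest Δλ = 142.78° (east) — does not cross 180°.
Leg 2: -9.02° → -29.56°, shortest Δλ = -20.54° (west) — does not cross 180°.
Total crossings: 0.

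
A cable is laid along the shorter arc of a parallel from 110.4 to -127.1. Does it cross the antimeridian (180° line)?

Yes

Naïve |-127.1 − 110.4| = 237.5° > 180°, so the shorter arc goes the other way round — across 180°.
Signed shortest Δλ = ((-127.1 − 110.4 + 180) mod 360) − 180 = 122.5°.
Going east by 122.5° from +110.4° passes through 180° before reaching -127.1°.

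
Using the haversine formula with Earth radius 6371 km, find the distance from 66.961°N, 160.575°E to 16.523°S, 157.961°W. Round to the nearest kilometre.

Δλ = -157.961 − 160.575 = -318.536°; wrapped into (−180°, 180°]: 41.464°.
Δφ = -16.523 − 66.961 = -83.484°.
a = sin²(Δφ/2) + cos φ₁ · cos φ₂ · sin²(Δλ/2) = 0.490277.
c = 2·atan2(√a, √(1−a)) = 1.55135 rad → d = 6371·c ≈ 9883.65 km.

9884 km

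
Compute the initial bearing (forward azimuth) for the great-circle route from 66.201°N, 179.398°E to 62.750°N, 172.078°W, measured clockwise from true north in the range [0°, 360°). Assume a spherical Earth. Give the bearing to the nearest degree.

129°

Δλ = -172.078 − 179.398 = -351.476°; wrapped into (−180°, 180°]: 8.524°.
θ = atan2( sin Δλ · cos φ₂ , cos φ₁ · sin φ₂ − sin φ₁ · cos φ₂ · cos Δλ )
  = atan2(0.06787, -0.05557) = 129.309° → normalised to [0°, 360°): 129.309°.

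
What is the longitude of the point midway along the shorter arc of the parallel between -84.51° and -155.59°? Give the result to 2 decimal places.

-120.05°

Signed shortest Δλ from -84.51° to -155.59° is -71.08°.
Midpoint longitude = -84.51° + (-71.08°)/2 = -84.51° − 35.54° = -120.05°.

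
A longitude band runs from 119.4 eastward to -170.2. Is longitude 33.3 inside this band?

Band width going east from +119.4° to -170.2°: ((-170.2 − 119.4) mod 360) = 70.4°.
Offset of +33.3° east of the west edge: ((33.3 − 119.4) mod 360) = 273.9°.
273.9° > 70.4° ⇒ outside.

No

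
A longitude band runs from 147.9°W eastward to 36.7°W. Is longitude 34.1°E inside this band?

No

Band width going east from -147.9° to -36.7°: ((-36.7 − -147.9) mod 360) = 111.2°.
Offset of +34.1° east of the west edge: ((34.1 − -147.9) mod 360) = 182.0°.
182.0° > 111.2° ⇒ outside.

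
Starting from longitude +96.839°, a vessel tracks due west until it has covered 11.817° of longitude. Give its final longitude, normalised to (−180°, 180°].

+85.022°

Start at +96.839°; shift −11.817° → +85.022°.
+85.022° already lies in (−180°, 180°].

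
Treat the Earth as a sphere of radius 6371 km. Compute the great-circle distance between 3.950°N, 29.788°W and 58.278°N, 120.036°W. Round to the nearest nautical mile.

5210 nmi

Δλ = -120.036 − -29.788 = -90.248°.
Δφ = 58.278 − 3.950 = 54.328°.
a = sin²(Δφ/2) + cos φ₁ · cos φ₂ · sin²(Δλ/2) = 0.471838.
c = 2·atan2(√a, √(1−a)) = 1.51444 rad → d = 6371·c ≈ 9648.51 km ≈ 5209.78 nmi.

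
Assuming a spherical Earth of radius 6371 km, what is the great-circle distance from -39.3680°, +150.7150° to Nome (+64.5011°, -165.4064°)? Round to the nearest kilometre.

12168 km

Δλ = -165.4064 − 150.7150 = -316.1214°; wrapped into (−180°, 180°]: 43.8786°.
Δφ = 64.5011 − -39.3680 = 103.8691°.
a = sin²(Δφ/2) + cos φ₁ · cos φ₂ · sin²(Δλ/2) = 0.666311.
c = 2·atan2(√a, √(1−a)) = 1.90988 rad → d = 6371·c ≈ 12167.84 km.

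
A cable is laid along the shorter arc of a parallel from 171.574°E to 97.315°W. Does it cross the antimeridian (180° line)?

Naïve |-97.315 − 171.574| = 268.889° > 180°, so the shorter arc goes the other way round — across 180°.
Signed shortest Δλ = ((-97.315 − 171.574 + 180) mod 360) − 180 = 91.111°.
Going east by 91.111° from +171.574° passes through 180° before reaching -97.315°.

Yes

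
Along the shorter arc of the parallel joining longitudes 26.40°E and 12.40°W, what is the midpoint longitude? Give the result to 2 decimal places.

7.00°E

Signed shortest Δλ from +26.40° to -12.40° is -38.80°.
Midpoint longitude = +26.40° + (-38.80°)/2 = +26.40° − 19.40° = +7.00°.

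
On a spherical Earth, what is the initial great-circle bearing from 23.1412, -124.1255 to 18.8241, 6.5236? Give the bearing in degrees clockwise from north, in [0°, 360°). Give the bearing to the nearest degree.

Δλ = 6.5236 − -124.1255 = 130.6491°.
θ = atan2( sin Δλ · cos φ₂ , cos φ₁ · sin φ₂ − sin φ₁ · cos φ₂ · cos Δλ )
  = atan2(0.71813, 0.53902) = 53.109° → normalised to [0°, 360°): 53.109°.

53°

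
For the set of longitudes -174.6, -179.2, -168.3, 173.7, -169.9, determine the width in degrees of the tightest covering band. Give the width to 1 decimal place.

18.0°

Sort the longitudes: -179.2°, -174.6°, -169.9°, -168.3°, +173.7°.
Eastward gaps between consecutive values (wrapping around): 4.6°, 4.7°, 1.6°, 342.0°, 7.1°.
Largest gap = 342.0° ⇒ minimal covering band is its complement: 360° − 342.0° = 18.0°.
Band runs from +173.7° eastward to -168.3°, crossing the antimeridian.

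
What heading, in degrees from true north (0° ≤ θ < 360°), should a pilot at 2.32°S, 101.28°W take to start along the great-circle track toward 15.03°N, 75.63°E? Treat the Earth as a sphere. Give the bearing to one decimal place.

Δλ = 75.63 − -101.28 = 176.91°.
θ = atan2( sin Δλ · cos φ₂ , cos φ₁ · sin φ₂ − sin φ₁ · cos φ₂ · cos Δλ )
  = atan2(0.05206, 0.22007) = 13.309° → normalised to [0°, 360°): 13.309°.

13.3°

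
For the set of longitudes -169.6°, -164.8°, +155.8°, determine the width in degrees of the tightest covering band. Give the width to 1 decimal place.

39.4°

Sort the longitudes: -169.6°, -164.8°, +155.8°.
Eastward gaps between consecutive values (wrapping around): 4.8°, 320.6°, 34.6°.
Largest gap = 320.6° ⇒ minimal covering band is its complement: 360° − 320.6° = 39.4°.
Band runs from +155.8° eastward to -164.8°, crossing the antimeridian.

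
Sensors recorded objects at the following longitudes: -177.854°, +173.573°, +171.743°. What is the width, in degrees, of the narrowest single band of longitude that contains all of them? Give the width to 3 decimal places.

10.403°

Sort the longitudes: -177.854°, +171.743°, +173.573°.
Eastward gaps between consecutive values (wrapping around): 349.597°, 1.830°, 8.573°.
Largest gap = 349.597° ⇒ minimal covering band is its complement: 360° − 349.597° = 10.403°.
Band runs from +171.743° eastward to -177.854°, crossing the antimeridian.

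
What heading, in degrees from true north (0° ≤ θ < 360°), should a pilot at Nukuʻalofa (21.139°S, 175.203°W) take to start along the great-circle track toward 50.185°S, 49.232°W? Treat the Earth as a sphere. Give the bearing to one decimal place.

148.7°

Δλ = -49.232 − -175.203 = 125.971°.
θ = atan2( sin Δλ · cos φ₂ , cos φ₁ · sin φ₂ − sin φ₁ · cos φ₂ · cos Δλ )
  = atan2(0.51821, -0.85206) = 148.693° → normalised to [0°, 360°): 148.693°.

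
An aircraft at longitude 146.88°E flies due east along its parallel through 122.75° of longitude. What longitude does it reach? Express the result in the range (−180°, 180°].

Start at +146.88°; shift +122.75° → +269.63°.
+269.63° lies outside (−180°, 180°]; subtract 360° → -90.37°.

90.37°W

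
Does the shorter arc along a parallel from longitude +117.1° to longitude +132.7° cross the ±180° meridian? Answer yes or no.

Signed shortest Δλ = ((132.7 − 117.1 + 180) mod 360) − 180 = 15.6°.
Going east by 15.6° from +117.1° reaches +132.7° without touching 180°.

No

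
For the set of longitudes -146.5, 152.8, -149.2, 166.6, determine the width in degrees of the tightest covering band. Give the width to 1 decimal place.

60.7°

Sort the longitudes: -149.2°, -146.5°, +152.8°, +166.6°.
Eastward gaps between consecutive values (wrapping around): 2.7°, 299.3°, 13.8°, 44.2°.
Largest gap = 299.3° ⇒ minimal covering band is its complement: 360° − 299.3° = 60.7°.
Band runs from +152.8° eastward to -146.5°, crossing the antimeridian.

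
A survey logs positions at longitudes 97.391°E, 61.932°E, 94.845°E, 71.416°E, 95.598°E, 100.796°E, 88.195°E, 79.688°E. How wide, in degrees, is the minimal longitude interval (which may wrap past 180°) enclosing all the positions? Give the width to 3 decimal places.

Sort the longitudes: +61.932°, +71.416°, +79.688°, +88.195°, +94.845°, +95.598°, +97.391°, +100.796°.
Eastward gaps between consecutive values (wrapping around): 9.484°, 8.272°, 8.507°, 6.650°, 0.753°, 1.793°, 3.405°, 321.136°.
Largest gap = 321.136° ⇒ minimal covering band is its complement: 360° − 321.136° = 38.864°.
Band runs from +61.932° eastward to +100.796°.

38.864°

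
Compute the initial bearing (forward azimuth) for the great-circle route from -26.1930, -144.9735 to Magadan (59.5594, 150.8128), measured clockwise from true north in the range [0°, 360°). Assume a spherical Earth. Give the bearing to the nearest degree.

Δλ = 150.8128 − -144.9735 = 295.7863°; wrapped into (−180°, 180°]: -64.2137°.
θ = atan2( sin Δλ · cos φ₂ , cos φ₁ · sin φ₂ − sin φ₁ · cos φ₂ · cos Δλ )
  = atan2(-0.45619, 0.87091) = -27.646° → normalised to [0°, 360°): 332.354°.

332°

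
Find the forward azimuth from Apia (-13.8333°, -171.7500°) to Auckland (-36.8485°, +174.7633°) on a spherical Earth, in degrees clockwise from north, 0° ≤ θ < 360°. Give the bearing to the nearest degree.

Δλ = 174.7633 − -171.7500 = 346.5133°; wrapped into (−180°, 180°]: -13.4867°.
θ = atan2( sin Δλ · cos φ₂ , cos φ₁ · sin φ₂ − sin φ₁ · cos φ₂ · cos Δλ )
  = atan2(-0.18663, -0.39625) = -154.780° → normalised to [0°, 360°): 205.220°.

205°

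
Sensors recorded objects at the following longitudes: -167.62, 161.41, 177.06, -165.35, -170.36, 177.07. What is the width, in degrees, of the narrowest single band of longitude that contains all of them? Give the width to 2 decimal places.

33.24°

Sort the longitudes: -170.36°, -167.62°, -165.35°, +161.41°, +177.06°, +177.07°.
Eastward gaps between consecutive values (wrapping around): 2.74°, 2.27°, 326.76°, 15.65°, 0.01°, 12.57°.
Largest gap = 326.76° ⇒ minimal covering band is its complement: 360° − 326.76° = 33.24°.
Band runs from +161.41° eastward to -165.35°, crossing the antimeridian.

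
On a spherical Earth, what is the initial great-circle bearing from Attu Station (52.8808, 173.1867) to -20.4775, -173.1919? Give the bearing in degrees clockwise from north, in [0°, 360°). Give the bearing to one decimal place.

166.8°

Δλ = -173.1919 − 173.1867 = -346.3786°; wrapped into (−180°, 180°]: 13.6214°.
θ = atan2( sin Δλ · cos φ₂ , cos φ₁ · sin φ₂ − sin φ₁ · cos φ₂ · cos Δλ )
  = atan2(0.22062, -0.93710) = 166.752° → normalised to [0°, 360°): 166.752°.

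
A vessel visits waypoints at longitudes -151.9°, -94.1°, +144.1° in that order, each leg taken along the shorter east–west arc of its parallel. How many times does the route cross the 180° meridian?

1

Leg 1: -151.9° → -94.1°, shortest Δλ = 57.8° (east) — does not cross 180°.
Leg 2: -94.1° → +144.1°, shortest Δλ = -121.8° (west) — crosses 180°.
Total crossings: 1.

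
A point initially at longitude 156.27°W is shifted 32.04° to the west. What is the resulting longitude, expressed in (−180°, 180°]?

171.69°E

Start at -156.27°; shift −32.04° → -188.31°.
-188.31° lies outside (−180°, 180°]; add 360° → +171.69°.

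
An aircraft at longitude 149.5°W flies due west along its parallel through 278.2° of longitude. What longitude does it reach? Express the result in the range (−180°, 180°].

67.7°W

Start at -149.5°; shift −278.2° → -427.7°.
-427.7° lies outside (−180°, 180°]; add 360° → -67.7°.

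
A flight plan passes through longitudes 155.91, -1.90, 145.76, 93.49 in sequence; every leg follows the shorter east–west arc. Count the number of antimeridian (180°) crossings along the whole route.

Leg 1: +155.91° → -1.90°, shortest Δλ = -157.81° (west) — does not cross 180°.
Leg 2: -1.90° → +145.76°, shortest Δλ = 147.66° (east) — does not cross 180°.
Leg 3: +145.76° → +93.49°, shortest Δλ = -52.27° (west) — does not cross 180°.
Total crossings: 0.

0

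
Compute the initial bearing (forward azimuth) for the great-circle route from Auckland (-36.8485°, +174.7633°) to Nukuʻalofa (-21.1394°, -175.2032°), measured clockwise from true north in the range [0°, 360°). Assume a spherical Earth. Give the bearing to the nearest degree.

32°

Δλ = -175.2032 − 174.7633 = -349.9665°; wrapped into (−180°, 180°]: 10.0335°.
θ = atan2( sin Δλ · cos φ₂ , cos φ₁ · sin φ₂ − sin φ₁ · cos φ₂ · cos Δλ )
  = atan2(0.16250, 0.26220) = 31.789° → normalised to [0°, 360°): 31.789°.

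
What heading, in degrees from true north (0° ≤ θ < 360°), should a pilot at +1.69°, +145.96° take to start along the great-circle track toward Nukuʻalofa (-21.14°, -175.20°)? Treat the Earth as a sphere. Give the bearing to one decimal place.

123.1°

Δλ = -175.20 − 145.96 = -321.16°; wrapped into (−180°, 180°]: 38.84°.
θ = atan2( sin Δλ · cos φ₂ , cos φ₁ · sin φ₂ − sin φ₁ · cos φ₂ · cos Δλ )
  = atan2(0.58494, -0.38192) = 123.141° → normalised to [0°, 360°): 123.141°.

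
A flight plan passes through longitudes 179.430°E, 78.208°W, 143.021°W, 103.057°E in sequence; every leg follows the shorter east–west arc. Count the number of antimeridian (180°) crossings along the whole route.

Leg 1: +179.430° → -78.208°, shortest Δλ = 102.362° (east) — crosses 180°.
Leg 2: -78.208° → -143.021°, shortest Δλ = -64.813° (west) — does not cross 180°.
Leg 3: -143.021° → +103.057°, shortest Δλ = -113.922° (west) — crosses 180°.
Total crossings: 2.

2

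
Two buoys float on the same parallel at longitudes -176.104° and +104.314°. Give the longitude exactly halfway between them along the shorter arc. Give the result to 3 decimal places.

Signed shortest Δλ from -176.104° to +104.314° is -79.582°.
Midpoint longitude = -176.104° + (-79.582°)/2 = -176.104° − 39.791° = -215.895°.
Normalise into (−180°, 180°]: +144.105°.
(The naïve average (-176.104 + +104.314)/2 = -35.895° is on the wrong side of the globe.)

+144.105°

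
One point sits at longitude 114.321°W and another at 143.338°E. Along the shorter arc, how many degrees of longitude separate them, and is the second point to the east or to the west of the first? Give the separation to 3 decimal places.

102.341° west

Raw difference: 143.338 − -114.321 = 257.659°.
Normalise into (−180°, 180°]: 257.659° − 360° = -102.341°.
Negative ⇒ the second point lies to the west; separation 102.341°.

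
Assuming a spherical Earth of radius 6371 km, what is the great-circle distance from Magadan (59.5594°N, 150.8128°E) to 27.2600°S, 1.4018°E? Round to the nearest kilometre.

Δλ = 1.4018 − 150.8128 = -149.4110°.
Δφ = -27.2600 − 59.5594 = -86.8194°.
a = sin²(Δφ/2) + cos φ₁ · cos φ₂ · sin²(Δλ/2) = 0.891297.
c = 2·atan2(√a, √(1−a)) = 2.46962 rad → d = 6371·c ≈ 15733.93 km.

15734 km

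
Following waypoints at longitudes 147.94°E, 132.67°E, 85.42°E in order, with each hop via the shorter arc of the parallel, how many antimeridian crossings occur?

Leg 1: +147.94° → +132.67°, shortest Δλ = -15.27° (west) — does not cross 180°.
Leg 2: +132.67° → +85.42°, shortest Δλ = -47.25° (west) — does not cross 180°.
Total crossings: 0.

0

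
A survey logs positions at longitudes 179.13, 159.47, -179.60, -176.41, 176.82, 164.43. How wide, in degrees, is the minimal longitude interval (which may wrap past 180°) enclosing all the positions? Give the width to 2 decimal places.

24.12°

Sort the longitudes: -179.60°, -176.41°, +159.47°, +164.43°, +176.82°, +179.13°.
Eastward gaps between consecutive values (wrapping around): 3.19°, 335.88°, 4.96°, 12.39°, 2.31°, 1.27°.
Largest gap = 335.88° ⇒ minimal covering band is its complement: 360° − 335.88° = 24.12°.
Band runs from +159.47° eastward to -176.41°, crossing the antimeridian.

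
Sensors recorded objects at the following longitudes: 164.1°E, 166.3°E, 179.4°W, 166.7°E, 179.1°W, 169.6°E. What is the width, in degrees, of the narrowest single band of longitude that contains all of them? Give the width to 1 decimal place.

16.8°

Sort the longitudes: -179.4°, -179.1°, +164.1°, +166.3°, +166.7°, +169.6°.
Eastward gaps between consecutive values (wrapping around): 0.3°, 343.2°, 2.2°, 0.4°, 2.9°, 11.0°.
Largest gap = 343.2° ⇒ minimal covering band is its complement: 360° − 343.2° = 16.8°.
Band runs from +164.1° eastward to -179.1°, crossing the antimeridian.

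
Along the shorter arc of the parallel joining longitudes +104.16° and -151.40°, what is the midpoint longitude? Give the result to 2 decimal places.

+156.38°

Signed shortest Δλ from +104.16° to -151.40° is +104.44°.
Midpoint longitude = +104.16° + (+104.44°)/2 = +104.16° + 52.22° = +156.38°.
(The naïve average (+104.16 + -151.40)/2 = -23.62° is on the wrong side of the globe.)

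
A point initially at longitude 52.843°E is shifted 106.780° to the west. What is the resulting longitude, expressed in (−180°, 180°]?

Start at +52.843°; shift −106.780° → -53.937°.
-53.937° already lies in (−180°, 180°].

53.937°W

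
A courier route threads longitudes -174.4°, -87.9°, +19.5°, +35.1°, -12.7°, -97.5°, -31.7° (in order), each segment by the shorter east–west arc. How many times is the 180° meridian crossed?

0

Leg 1: -174.4° → -87.9°, shortest Δλ = 86.5° (east) — does not cross 180°.
Leg 2: -87.9° → +19.5°, shortest Δλ = 107.4° (east) — does not cross 180°.
Leg 3: +19.5° → +35.1°, shortest Δλ = 15.6° (east) — does not cross 180°.
Leg 4: +35.1° → -12.7°, shortest Δλ = -47.8° (west) — does not cross 180°.
Leg 5: -12.7° → -97.5°, shortest Δλ = -84.8° (west) — does not cross 180°.
Leg 6: -97.5° → -31.7°, shortest Δλ = 65.8° (east) — does not cross 180°.
Total crossings: 0.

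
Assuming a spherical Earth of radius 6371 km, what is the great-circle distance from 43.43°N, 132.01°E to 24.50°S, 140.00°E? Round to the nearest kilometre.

Δλ = 140.00 − 132.01 = 7.99°.
Δφ = -24.50 − 43.43 = -67.93°.
a = sin²(Δφ/2) + cos φ₁ · cos φ₂ · sin²(Δλ/2) = 0.315338.
c = 2·atan2(√a, √(1−a)) = 1.19251 rad → d = 6371·c ≈ 7597.51 km.

7598 km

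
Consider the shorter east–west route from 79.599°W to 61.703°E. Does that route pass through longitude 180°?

No

Signed shortest Δλ = ((61.703 − -79.599 + 180) mod 360) − 180 = 141.302°.
Going east by 141.302° from -79.599° reaches +61.703° without touching 180°.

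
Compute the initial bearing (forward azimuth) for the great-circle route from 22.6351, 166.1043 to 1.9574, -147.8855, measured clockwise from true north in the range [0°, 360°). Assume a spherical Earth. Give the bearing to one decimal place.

Δλ = -147.8855 − 166.1043 = -313.9898°; wrapped into (−180°, 180°]: 46.0102°.
θ = atan2( sin Δλ · cos φ₂ , cos φ₁ · sin φ₂ − sin φ₁ · cos φ₂ · cos Δλ )
  = atan2(0.71904, -0.23562) = 108.143° → normalised to [0°, 360°): 108.143°.

108.1°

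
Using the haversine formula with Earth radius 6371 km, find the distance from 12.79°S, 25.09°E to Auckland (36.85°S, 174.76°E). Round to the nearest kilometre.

Δλ = 174.76 − 25.09 = 149.67°.
Δφ = -36.85 − -12.79 = -24.06°.
a = sin²(Δφ/2) + cos φ₁ · cos φ₂ · sin²(Δλ/2) = 0.770391.
c = 2·atan2(√a, √(1−a)) = 2.14216 rad → d = 6371·c ≈ 13647.72 km.

13648 km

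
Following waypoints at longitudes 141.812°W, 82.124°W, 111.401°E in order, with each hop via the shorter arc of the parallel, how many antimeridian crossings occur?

1

Leg 1: -141.812° → -82.124°, shortest Δλ = 59.688° (east) — does not cross 180°.
Leg 2: -82.124° → +111.401°, shortest Δλ = -166.475° (west) — crosses 180°.
Total crossings: 1.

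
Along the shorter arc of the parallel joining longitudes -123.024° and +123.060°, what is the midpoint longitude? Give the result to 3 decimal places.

Signed shortest Δλ from -123.024° to +123.060° is -113.916°.
Midpoint longitude = -123.024° + (-113.916°)/2 = -123.024° − 56.958° = -179.982°.
(The naïve average (-123.024 + +123.060)/2 = 0.018° is on the wrong side of the globe.)

-179.982°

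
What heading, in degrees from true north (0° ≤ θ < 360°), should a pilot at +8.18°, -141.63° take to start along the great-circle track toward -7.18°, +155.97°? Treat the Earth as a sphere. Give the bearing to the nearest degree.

258°

Δλ = 155.97 − -141.63 = 297.60°; wrapped into (−180°, 180°]: -62.40°.
θ = atan2( sin Δλ · cos φ₂ , cos φ₁ · sin φ₂ − sin φ₁ · cos φ₂ · cos Δλ )
  = atan2(-0.87925, -0.18912) = -102.139° → normalised to [0°, 360°): 257.861°.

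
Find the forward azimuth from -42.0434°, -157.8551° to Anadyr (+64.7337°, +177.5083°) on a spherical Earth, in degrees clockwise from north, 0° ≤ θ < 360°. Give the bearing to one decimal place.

Δλ = 177.5083 − -157.8551 = 335.3634°; wrapped into (−180°, 180°]: -24.6366°.
θ = atan2( sin Δλ · cos φ₂ , cos φ₁ · sin φ₂ − sin φ₁ · cos φ₂ · cos Δλ )
  = atan2(-0.17793, 0.93141) = -10.815° → normalised to [0°, 360°): 349.185°.

349.2°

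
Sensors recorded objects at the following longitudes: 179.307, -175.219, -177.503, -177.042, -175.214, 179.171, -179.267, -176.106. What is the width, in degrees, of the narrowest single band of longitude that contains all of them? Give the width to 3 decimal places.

5.615°

Sort the longitudes: -179.267°, -177.503°, -177.042°, -176.106°, -175.219°, -175.214°, +179.171°, +179.307°.
Eastward gaps between consecutive values (wrapping around): 1.764°, 0.461°, 0.936°, 0.887°, 0.005°, 354.385°, 0.136°, 1.426°.
Largest gap = 354.385° ⇒ minimal covering band is its complement: 360° − 354.385° = 5.615°.
Band runs from +179.171° eastward to -175.214°, crossing the antimeridian.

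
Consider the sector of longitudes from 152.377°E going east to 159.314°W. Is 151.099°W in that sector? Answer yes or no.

No

Band width going east from +152.377° to -159.314°: ((-159.314 − 152.377) mod 360) = 48.309°.
Offset of -151.099° east of the west edge: ((-151.099 − 152.377) mod 360) = 56.524°.
56.524° > 48.309° ⇒ outside.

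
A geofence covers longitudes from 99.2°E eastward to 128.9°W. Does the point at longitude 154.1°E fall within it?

Band width going east from +99.2° to -128.9°: ((-128.9 − 99.2) mod 360) = 131.9°.
Offset of +154.1° east of the west edge: ((154.1 − 99.2) mod 360) = 54.9°.
54.9° ≤ 131.9° ⇒ inside.

Yes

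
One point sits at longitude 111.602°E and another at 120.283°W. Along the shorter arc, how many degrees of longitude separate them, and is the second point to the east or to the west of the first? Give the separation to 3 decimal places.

128.115° east

Raw difference: -120.283 − 111.602 = -231.885°.
Normalise into (−180°, 180°]: -231.885° + 360° = 128.115°.
Positive ⇒ the second point lies to the east; separation 128.115°.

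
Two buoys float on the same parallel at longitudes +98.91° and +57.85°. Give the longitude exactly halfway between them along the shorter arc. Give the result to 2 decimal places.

+78.38°

Signed shortest Δλ from +98.91° to +57.85° is -41.06°.
Midpoint longitude = +98.91° + (-41.06°)/2 = +98.91° − 20.53° = +78.38°.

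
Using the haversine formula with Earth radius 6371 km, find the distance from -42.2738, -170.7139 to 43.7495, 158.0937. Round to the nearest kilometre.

Δλ = 158.0937 − -170.7139 = 328.8076°; wrapped into (−180°, 180°]: -31.1924°.
Δφ = 43.7495 − -42.2738 = 86.0233°.
a = sin²(Δφ/2) + cos φ₁ · cos φ₂ · sin²(Δλ/2) = 0.503961.
c = 2·atan2(√a, √(1−a)) = 1.57872 rad → d = 6371·c ≈ 10058.01 km.

10058 km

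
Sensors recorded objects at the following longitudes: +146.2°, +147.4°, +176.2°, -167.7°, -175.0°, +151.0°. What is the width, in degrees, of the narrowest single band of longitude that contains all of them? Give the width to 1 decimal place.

Sort the longitudes: -175.0°, -167.7°, +146.2°, +147.4°, +151.0°, +176.2°.
Eastward gaps between consecutive values (wrapping around): 7.3°, 313.9°, 1.2°, 3.6°, 25.2°, 8.8°.
Largest gap = 313.9° ⇒ minimal covering band is its complement: 360° − 313.9° = 46.1°.
Band runs from +146.2° eastward to -167.7°, crossing the antimeridian.

46.1°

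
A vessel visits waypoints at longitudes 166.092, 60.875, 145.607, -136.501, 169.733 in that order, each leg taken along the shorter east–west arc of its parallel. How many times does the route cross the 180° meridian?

Leg 1: +166.092° → +60.875°, shortest Δλ = -105.217° (west) — does not cross 180°.
Leg 2: +60.875° → +145.607°, shortest Δλ = 84.732° (east) — does not cross 180°.
Leg 3: +145.607° → -136.501°, shortest Δλ = 77.892° (east) — crosses 180°.
Leg 4: -136.501° → +169.733°, shortest Δλ = -53.766° (west) — crosses 180°.
Total crossings: 2.

2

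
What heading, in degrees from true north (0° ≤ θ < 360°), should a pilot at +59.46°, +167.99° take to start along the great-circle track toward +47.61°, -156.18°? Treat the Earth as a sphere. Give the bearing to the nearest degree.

104°

Δλ = -156.18 − 167.99 = -324.17°; wrapped into (−180°, 180°]: 35.83°.
θ = atan2( sin Δλ · cos φ₂ , cos φ₁ · sin φ₂ − sin φ₁ · cos φ₂ · cos Δλ )
  = atan2(0.39465, -0.09547) = 103.599° → normalised to [0°, 360°): 103.599°.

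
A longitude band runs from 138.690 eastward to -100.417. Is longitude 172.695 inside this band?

Yes

Band width going east from +138.690° to -100.417°: ((-100.417 − 138.690) mod 360) = 120.893°.
Offset of +172.695° east of the west edge: ((172.695 − 138.690) mod 360) = 34.005°.
34.005° ≤ 120.893° ⇒ inside.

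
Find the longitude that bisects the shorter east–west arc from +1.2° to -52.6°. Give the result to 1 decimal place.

-25.7°

Signed shortest Δλ from +1.2° to -52.6° is -53.8°.
Midpoint longitude = +1.2° + (-53.8°)/2 = +1.2° − 26.9° = -25.7°.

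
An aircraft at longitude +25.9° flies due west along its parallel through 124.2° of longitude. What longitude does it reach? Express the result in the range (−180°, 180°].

-98.3°

Start at +25.9°; shift −124.2° → -98.3°.
-98.3° already lies in (−180°, 180°].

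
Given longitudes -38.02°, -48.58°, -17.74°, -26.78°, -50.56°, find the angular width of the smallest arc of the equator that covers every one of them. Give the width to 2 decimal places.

32.82°

Sort the longitudes: -50.56°, -48.58°, -38.02°, -26.78°, -17.74°.
Eastward gaps between consecutive values (wrapping around): 1.98°, 10.56°, 11.24°, 9.04°, 327.18°.
Largest gap = 327.18° ⇒ minimal covering band is its complement: 360° − 327.18° = 32.82°.
Band runs from -50.56° eastward to -17.74°.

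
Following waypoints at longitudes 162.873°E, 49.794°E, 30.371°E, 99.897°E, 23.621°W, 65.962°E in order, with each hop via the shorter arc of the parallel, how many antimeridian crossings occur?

Leg 1: +162.873° → +49.794°, shortest Δλ = -113.079° (west) — does not cross 180°.
Leg 2: +49.794° → +30.371°, shortest Δλ = -19.423° (west) — does not cross 180°.
Leg 3: +30.371° → +99.897°, shortest Δλ = 69.526° (east) — does not cross 180°.
Leg 4: +99.897° → -23.621°, shortest Δλ = -123.518° (west) — does not cross 180°.
Leg 5: -23.621° → +65.962°, shortest Δλ = 89.583° (east) — does not cross 180°.
Total crossings: 0.

0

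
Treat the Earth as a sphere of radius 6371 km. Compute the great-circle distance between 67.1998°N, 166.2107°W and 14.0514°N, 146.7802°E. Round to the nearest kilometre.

Δλ = 146.7802 − -166.2107 = 312.9909°; wrapped into (−180°, 180°]: -47.0091°.
Δφ = 14.0514 − 67.1998 = -53.1484°.
a = sin²(Δφ/2) + cos φ₁ · cos φ₂ · sin²(Δλ/2) = 0.259922.
c = 2·atan2(√a, √(1−a)) = 1.06996 rad → d = 6371·c ≈ 6816.74 km.

6817 km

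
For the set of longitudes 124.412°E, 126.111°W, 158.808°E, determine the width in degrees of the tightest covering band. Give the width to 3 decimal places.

Sort the longitudes: -126.111°, +124.412°, +158.808°.
Eastward gaps between consecutive values (wrapping around): 250.523°, 34.396°, 75.081°.
Largest gap = 250.523° ⇒ minimal covering band is its complement: 360° − 250.523° = 109.477°.
Band runs from +124.412° eastward to -126.111°, crossing the antimeridian.

109.477°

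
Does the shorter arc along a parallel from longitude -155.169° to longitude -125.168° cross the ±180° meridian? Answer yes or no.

Signed shortest Δλ = ((-125.168 − -155.169 + 180) mod 360) − 180 = 30.001°.
Going east by 30.001° from -155.169° reaches -125.168° without touching 180°.

No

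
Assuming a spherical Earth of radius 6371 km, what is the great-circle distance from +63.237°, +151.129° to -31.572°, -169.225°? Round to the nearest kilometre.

Δλ = -169.225 − 151.129 = -320.354°; wrapped into (−180°, 180°]: 39.646°.
Δφ = -31.572 − 63.237 = -94.809°.
a = sin²(Δφ/2) + cos φ₁ · cos φ₂ · sin²(Δλ/2) = 0.586037.
c = 2·atan2(√a, √(1−a)) = 1.74373 rad → d = 6371·c ≈ 11109.30 km.

11109 km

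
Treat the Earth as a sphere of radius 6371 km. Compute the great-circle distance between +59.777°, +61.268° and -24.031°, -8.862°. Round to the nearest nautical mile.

6081 nmi

Δλ = -8.862 − 61.268 = -70.130°.
Δφ = -24.031 − 59.777 = -83.808°.
a = sin²(Δφ/2) + cos φ₁ · cos φ₂ · sin²(Δλ/2) = 0.597809.
c = 2·atan2(√a, √(1−a)) = 1.76768 rad → d = 6371·c ≈ 11261.92 km ≈ 6080.95 nmi.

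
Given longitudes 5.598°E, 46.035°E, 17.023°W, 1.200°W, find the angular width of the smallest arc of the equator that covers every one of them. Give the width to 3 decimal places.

63.058°

Sort the longitudes: -17.023°, -1.200°, +5.598°, +46.035°.
Eastward gaps between consecutive values (wrapping around): 15.823°, 6.798°, 40.437°, 296.942°.
Largest gap = 296.942° ⇒ minimal covering band is its complement: 360° − 296.942° = 63.058°.
Band runs from -17.023° eastward to +46.035°.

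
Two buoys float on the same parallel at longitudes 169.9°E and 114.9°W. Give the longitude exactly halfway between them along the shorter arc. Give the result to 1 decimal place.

152.5°W

Signed shortest Δλ from +169.9° to -114.9° is +75.2°.
Midpoint longitude = +169.9° + (+75.2°)/2 = +169.9° + 37.6° = +207.5°.
Normalise into (−180°, 180°]: -152.5°.
(The naïve average (+169.9 + -114.9)/2 = 27.5° is on the wrong side of the globe.)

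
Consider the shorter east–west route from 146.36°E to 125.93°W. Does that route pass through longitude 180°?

Naïve |-125.93 − 146.36| = 272.29° > 180°, so the shorter arc goes the other way round — across 180°.
Signed shortest Δλ = ((-125.93 − 146.36 + 180) mod 360) − 180 = 87.71°.
Going east by 87.71° from +146.36° passes through 180° before reaching -125.93°.

Yes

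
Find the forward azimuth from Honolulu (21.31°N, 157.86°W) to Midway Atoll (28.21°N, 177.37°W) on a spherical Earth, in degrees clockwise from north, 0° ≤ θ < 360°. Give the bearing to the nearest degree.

295°

Δλ = -177.37 − -157.86 = -19.51°.
θ = atan2( sin Δλ · cos φ₂ , cos φ₁ · sin φ₂ − sin φ₁ · cos φ₂ · cos Δλ )
  = atan2(-0.29430, 0.13852) = -64.794° → normalised to [0°, 360°): 295.206°.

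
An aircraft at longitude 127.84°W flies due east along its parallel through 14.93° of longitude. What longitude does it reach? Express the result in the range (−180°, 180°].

Start at -127.84°; shift +14.93° → -112.91°.
-112.91° already lies in (−180°, 180°].

112.91°W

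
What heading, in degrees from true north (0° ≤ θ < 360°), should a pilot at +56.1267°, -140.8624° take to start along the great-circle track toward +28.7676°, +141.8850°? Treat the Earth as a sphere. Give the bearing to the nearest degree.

Δλ = 141.8850 − -140.8624 = 282.7474°; wrapped into (−180°, 180°]: -77.2526°.
θ = atan2( sin Δλ · cos φ₂ , cos φ₁ · sin φ₂ − sin φ₁ · cos φ₂ · cos Δλ )
  = atan2(-0.85497, 0.10764) = -82.824° → normalised to [0°, 360°): 277.176°.

277°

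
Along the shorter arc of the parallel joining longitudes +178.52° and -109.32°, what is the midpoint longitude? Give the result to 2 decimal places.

-145.40°

Signed shortest Δλ from +178.52° to -109.32° is +72.16°.
Midpoint longitude = +178.52° + (+72.16°)/2 = +178.52° + 36.08° = +214.60°.
Normalise into (−180°, 180°]: -145.40°.
(The naïve average (+178.52 + -109.32)/2 = 34.6° is on the wrong side of the globe.)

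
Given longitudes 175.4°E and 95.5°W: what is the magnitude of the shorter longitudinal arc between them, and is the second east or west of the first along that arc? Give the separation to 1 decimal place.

Raw difference: -95.5 − 175.4 = -270.9°.
Normalise into (−180°, 180°]: -270.9° + 360° = 89.1°.
Positive ⇒ the second point lies to the east; separation 89.1°.

89.1° east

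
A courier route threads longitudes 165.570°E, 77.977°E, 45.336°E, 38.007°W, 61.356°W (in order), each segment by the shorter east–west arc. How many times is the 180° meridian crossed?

Leg 1: +165.570° → +77.977°, shortest Δλ = -87.593° (west) — does not cross 180°.
Leg 2: +77.977° → +45.336°, shortest Δλ = -32.641° (west) — does not cross 180°.
Leg 3: +45.336° → -38.007°, shortest Δλ = -83.343° (west) — does not cross 180°.
Leg 4: -38.007° → -61.356°, shortest Δλ = -23.349° (west) — does not cross 180°.
Total crossings: 0.

0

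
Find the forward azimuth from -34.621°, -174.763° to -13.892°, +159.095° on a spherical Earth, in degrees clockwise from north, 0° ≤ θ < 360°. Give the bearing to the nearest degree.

305°

Δλ = 159.095 − -174.763 = 333.858°; wrapped into (−180°, 180°]: -26.142°.
θ = atan2( sin Δλ · cos φ₂ , cos φ₁ · sin φ₂ − sin φ₁ · cos φ₂ · cos Δλ )
  = atan2(-0.42771, 0.29753) = -55.176° → normalised to [0°, 360°): 304.824°.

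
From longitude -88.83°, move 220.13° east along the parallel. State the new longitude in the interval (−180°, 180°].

Start at -88.83°; shift +220.13° → +131.30°.
+131.30° already lies in (−180°, 180°].

+131.30°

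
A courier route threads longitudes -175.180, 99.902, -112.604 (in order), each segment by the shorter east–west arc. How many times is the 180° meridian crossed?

Leg 1: -175.180° → +99.902°, shortest Δλ = -84.918° (west) — crosses 180°.
Leg 2: +99.902° → -112.604°, shortest Δλ = 147.494° (east) — crosses 180°.
Total crossings: 2.

2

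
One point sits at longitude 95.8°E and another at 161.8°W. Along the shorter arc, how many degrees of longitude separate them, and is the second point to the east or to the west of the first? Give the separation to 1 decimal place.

Raw difference: -161.8 − 95.8 = -257.6°.
Normalise into (−180°, 180°]: -257.6° + 360° = 102.4°.
Positive ⇒ the second point lies to the east; separation 102.4°.

102.4° east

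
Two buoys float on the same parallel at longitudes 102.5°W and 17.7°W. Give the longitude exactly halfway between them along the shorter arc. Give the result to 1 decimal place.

Signed shortest Δλ from -102.5° to -17.7° is +84.8°.
Midpoint longitude = -102.5° + (+84.8°)/2 = -102.5° + 42.4° = -60.1°.

60.1°W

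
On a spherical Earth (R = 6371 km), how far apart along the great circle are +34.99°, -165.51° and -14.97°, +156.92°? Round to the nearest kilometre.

6824 km

Δλ = 156.92 − -165.51 = 322.43°; wrapped into (−180°, 180°]: -37.57°.
Δφ = -14.97 − 34.99 = -49.96°.
a = sin²(Δφ/2) + cos φ₁ · cos φ₂ · sin²(Δλ/2) = 0.260408.
c = 2·atan2(√a, √(1−a)) = 1.07107 rad → d = 6371·c ≈ 6823.80 km.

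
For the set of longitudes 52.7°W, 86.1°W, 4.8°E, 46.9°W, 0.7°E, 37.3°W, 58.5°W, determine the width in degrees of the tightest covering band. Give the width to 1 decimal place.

Sort the longitudes: -86.1°, -58.5°, -52.7°, -46.9°, -37.3°, +0.7°, +4.8°.
Eastward gaps between consecutive values (wrapping around): 27.6°, 5.8°, 5.8°, 9.6°, 38.0°, 4.1°, 269.1°.
Largest gap = 269.1° ⇒ minimal covering band is its complement: 360° − 269.1° = 90.9°.
Band runs from -86.1° eastward to +4.8°.

90.9°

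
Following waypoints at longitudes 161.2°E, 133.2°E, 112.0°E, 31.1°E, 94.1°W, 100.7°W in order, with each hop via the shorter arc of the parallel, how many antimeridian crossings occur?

Leg 1: +161.2° → +133.2°, shortest Δλ = -28.0° (west) — does not cross 180°.
Leg 2: +133.2° → +112.0°, shortest Δλ = -21.2° (west) — does not cross 180°.
Leg 3: +112.0° → +31.1°, shortest Δλ = -80.9° (west) — does not cross 180°.
Leg 4: +31.1° → -94.1°, shortest Δλ = -125.2° (west) — does not cross 180°.
Leg 5: -94.1° → -100.7°, shortest Δλ = -6.6° (west) — does not cross 180°.
Total crossings: 0.

0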